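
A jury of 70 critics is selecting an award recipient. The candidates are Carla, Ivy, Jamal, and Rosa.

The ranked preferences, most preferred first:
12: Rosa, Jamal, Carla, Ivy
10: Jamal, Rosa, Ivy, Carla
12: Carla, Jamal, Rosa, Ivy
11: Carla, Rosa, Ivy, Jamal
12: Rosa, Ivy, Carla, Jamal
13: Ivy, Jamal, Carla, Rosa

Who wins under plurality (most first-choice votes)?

First-place votes: Carla 23, Ivy 13, Jamal 10, Rosa 24.

Rosa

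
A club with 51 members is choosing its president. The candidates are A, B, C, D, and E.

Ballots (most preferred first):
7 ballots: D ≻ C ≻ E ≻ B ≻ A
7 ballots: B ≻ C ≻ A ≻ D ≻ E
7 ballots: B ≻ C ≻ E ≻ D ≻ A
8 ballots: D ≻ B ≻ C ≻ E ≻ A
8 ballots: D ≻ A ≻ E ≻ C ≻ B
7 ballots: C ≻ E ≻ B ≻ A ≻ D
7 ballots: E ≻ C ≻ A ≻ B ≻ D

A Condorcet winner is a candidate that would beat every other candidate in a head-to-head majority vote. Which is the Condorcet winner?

C

C vs A: 43–8
C vs B: 29–22
C vs D: 28–23
C vs E: 36–15
C beats every other candidate.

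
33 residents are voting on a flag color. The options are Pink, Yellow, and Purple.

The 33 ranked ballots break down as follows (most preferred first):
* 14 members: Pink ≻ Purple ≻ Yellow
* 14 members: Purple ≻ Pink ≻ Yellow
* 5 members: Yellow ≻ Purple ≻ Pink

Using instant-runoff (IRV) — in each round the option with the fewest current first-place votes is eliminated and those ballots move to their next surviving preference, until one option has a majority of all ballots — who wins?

Purple

Round 1: Pink 14, Yellow 5, Purple 14. Yellow eliminated.
Round 2: Pink 14, Purple 19. Purple has a majority (≥17).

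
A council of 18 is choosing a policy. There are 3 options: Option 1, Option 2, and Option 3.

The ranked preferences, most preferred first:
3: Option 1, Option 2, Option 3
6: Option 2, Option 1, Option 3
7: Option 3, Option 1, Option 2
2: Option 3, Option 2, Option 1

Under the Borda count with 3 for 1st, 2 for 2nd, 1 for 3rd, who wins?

Option 1

Option 1: 3×3 + 6×2 + 7×2 + 2×1 = 37
Option 2: 3×2 + 6×3 + 7×1 + 2×2 = 35
Option 3: 3×1 + 6×1 + 7×3 + 2×3 = 36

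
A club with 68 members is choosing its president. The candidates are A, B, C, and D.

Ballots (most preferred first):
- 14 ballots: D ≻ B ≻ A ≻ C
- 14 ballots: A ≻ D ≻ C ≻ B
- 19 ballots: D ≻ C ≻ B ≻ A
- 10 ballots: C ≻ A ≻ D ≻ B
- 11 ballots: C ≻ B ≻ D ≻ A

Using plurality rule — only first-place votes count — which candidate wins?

D

First-place votes: A 14, B 0, C 21, D 33.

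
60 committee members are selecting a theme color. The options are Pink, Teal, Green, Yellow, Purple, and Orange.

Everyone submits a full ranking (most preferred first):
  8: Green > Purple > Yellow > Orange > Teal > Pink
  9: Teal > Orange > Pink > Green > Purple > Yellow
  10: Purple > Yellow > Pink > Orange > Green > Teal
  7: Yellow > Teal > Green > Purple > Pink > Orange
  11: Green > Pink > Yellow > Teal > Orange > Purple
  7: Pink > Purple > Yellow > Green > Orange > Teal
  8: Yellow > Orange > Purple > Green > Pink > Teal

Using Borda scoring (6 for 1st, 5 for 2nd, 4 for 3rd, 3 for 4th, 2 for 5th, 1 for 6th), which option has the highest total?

Pink: 8×1 + 9×4 + 10×4 + 7×2 + 11×5 + 7×6 + 8×2 = 211
Teal: 8×2 + 9×6 + 10×1 + 7×5 + 11×3 + 7×1 + 8×1 = 163
Green: 8×6 + 9×3 + 10×2 + 7×4 + 11×6 + 7×3 + 8×3 = 234
Yellow: 8×4 + 9×1 + 10×5 + 7×6 + 11×4 + 7×4 + 8×6 = 253
Purple: 8×5 + 9×2 + 10×6 + 7×3 + 11×1 + 7×5 + 8×4 = 217
Orange: 8×3 + 9×5 + 10×3 + 7×1 + 11×2 + 7×2 + 8×5 = 182

Yellow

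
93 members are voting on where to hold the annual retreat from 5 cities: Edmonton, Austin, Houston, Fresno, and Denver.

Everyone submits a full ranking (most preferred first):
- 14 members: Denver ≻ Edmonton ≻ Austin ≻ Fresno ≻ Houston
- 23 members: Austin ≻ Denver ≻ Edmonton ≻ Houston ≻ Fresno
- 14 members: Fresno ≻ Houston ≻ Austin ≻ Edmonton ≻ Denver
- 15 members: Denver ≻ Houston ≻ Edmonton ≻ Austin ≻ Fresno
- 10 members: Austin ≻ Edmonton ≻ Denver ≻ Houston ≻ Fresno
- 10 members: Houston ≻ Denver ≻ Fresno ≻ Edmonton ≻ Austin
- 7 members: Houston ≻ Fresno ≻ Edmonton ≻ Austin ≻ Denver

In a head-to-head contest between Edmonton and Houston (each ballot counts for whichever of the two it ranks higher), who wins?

Edmonton is ranked above Houston on 47 ballots; Houston above Edmonton on 46.

Edmonton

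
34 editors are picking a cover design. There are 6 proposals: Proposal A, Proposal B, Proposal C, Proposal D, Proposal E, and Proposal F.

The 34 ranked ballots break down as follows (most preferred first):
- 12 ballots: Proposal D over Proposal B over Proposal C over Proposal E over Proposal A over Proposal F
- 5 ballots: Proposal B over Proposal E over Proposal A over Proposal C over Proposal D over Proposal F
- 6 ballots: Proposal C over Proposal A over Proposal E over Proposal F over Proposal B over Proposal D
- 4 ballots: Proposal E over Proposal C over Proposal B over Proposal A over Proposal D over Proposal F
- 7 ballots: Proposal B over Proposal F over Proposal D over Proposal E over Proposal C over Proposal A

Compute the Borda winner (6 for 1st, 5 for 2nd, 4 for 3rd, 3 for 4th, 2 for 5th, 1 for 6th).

Proposal B

Proposal A: 12×2 + 5×4 + 6×5 + 4×3 + 7×1 = 93
Proposal B: 12×5 + 5×6 + 6×2 + 4×4 + 7×6 = 160
Proposal C: 12×4 + 5×3 + 6×6 + 4×5 + 7×2 = 133
Proposal D: 12×6 + 5×2 + 6×1 + 4×2 + 7×4 = 124
Proposal E: 12×3 + 5×5 + 6×4 + 4×6 + 7×3 = 130
Proposal F: 12×1 + 5×1 + 6×3 + 4×1 + 7×5 = 74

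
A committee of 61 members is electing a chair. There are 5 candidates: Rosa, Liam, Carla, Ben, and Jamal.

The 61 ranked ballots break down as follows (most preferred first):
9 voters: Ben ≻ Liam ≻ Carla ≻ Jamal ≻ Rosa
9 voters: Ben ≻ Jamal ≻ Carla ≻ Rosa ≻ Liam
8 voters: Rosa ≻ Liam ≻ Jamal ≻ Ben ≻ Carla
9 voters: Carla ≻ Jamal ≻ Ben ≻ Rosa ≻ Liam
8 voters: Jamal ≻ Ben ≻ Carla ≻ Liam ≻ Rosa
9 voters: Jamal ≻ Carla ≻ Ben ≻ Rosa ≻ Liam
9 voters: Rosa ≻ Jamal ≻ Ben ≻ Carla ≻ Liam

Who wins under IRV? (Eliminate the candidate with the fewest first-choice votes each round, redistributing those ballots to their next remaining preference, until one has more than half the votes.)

Jamal

Round 1: Rosa 17, Liam 0, Carla 9, Ben 18, Jamal 17. Liam eliminated.
Round 2: Rosa 17, Carla 9, Ben 18, Jamal 17. Carla eliminated.
Round 3: Rosa 17, Ben 18, Jamal 26. Rosa eliminated.
Round 4: Ben 18, Jamal 43. Jamal has a majority (≥31).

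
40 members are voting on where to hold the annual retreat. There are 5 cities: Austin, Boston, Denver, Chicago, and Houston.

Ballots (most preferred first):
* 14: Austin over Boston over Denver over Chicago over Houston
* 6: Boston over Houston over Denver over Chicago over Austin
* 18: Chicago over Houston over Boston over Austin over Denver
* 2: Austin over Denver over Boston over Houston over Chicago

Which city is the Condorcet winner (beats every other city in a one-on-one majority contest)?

Boston

Boston vs Austin: 24–16
Boston vs Denver: 38–2
Boston vs Chicago: 22–18
Boston vs Houston: 22–18
Boston beats every other city.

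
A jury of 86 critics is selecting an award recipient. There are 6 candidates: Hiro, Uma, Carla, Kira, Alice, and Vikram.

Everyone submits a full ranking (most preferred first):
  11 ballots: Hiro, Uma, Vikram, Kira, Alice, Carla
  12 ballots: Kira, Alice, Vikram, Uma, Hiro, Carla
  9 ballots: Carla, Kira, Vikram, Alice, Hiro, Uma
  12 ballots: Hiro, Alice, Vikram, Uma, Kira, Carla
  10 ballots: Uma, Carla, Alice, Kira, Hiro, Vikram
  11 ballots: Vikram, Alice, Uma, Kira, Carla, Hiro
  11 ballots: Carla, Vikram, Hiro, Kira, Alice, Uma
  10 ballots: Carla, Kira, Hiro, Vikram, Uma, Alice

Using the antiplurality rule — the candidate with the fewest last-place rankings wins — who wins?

Last-place votes: Hiro 11, Uma 20, Carla 35, Kira 0, Alice 10, Vikram 10.

Kira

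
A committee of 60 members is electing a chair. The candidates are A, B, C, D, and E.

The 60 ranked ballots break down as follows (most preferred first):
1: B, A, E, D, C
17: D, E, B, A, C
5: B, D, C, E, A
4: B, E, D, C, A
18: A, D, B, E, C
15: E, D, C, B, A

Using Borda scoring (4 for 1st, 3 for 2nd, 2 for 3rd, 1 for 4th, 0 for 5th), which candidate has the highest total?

A: 1×3 + 17×1 + 5×0 + 4×0 + 18×4 + 15×0 = 92
B: 1×4 + 17×2 + 5×4 + 4×4 + 18×2 + 15×1 = 125
C: 1×0 + 17×0 + 5×2 + 4×1 + 18×0 + 15×2 = 44
D: 1×1 + 17×4 + 5×3 + 4×2 + 18×3 + 15×3 = 191
E: 1×2 + 17×3 + 5×1 + 4×3 + 18×1 + 15×4 = 148

D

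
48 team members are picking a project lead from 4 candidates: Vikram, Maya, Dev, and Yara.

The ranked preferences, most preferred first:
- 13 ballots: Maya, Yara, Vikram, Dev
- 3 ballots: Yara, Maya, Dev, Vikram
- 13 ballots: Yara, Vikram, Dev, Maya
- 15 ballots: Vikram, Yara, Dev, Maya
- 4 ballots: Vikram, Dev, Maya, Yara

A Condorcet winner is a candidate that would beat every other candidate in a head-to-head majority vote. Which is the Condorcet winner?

Yara vs Vikram: 29–19
Yara vs Maya: 31–17
Yara vs Dev: 44–4
Yara beats every other candidate.

Yara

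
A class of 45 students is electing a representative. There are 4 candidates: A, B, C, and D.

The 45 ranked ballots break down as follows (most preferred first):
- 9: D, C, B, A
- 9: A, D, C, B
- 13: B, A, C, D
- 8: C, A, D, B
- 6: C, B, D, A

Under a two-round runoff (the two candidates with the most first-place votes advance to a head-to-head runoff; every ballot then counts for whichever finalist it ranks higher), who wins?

C

Round 1 first-place votes: A 9, B 13, C 14, D 9. C and B advance.
Runoff: C is ranked above B on 32 ballots, B above C on 13.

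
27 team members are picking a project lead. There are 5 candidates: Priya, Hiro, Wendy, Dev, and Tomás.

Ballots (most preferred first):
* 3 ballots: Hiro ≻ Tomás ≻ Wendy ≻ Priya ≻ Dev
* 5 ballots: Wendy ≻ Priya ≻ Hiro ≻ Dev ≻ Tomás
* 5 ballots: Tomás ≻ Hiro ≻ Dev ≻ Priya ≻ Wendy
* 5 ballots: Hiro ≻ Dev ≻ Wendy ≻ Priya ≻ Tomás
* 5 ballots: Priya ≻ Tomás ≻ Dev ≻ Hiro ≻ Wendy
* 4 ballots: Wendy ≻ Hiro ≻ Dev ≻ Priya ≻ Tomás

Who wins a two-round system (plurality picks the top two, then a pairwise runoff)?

Hiro

Round 1 first-place votes: Priya 5, Hiro 8, Wendy 9, Dev 0, Tomás 5. Wendy and Hiro advance.
Runoff: Wendy is ranked above Hiro on 9 ballots, Hiro above Wendy on 18.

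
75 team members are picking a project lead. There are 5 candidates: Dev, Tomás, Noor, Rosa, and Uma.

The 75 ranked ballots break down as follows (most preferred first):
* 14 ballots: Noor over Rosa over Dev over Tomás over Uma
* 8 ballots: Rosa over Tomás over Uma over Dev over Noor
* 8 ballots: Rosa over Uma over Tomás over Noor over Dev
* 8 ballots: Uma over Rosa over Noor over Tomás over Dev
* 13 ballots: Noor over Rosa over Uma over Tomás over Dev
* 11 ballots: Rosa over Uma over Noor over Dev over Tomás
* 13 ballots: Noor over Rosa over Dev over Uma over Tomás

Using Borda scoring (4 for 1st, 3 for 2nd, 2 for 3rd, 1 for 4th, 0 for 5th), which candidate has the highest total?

Dev: 14×2 + 8×1 + 8×0 + 8×0 + 13×0 + 11×1 + 13×2 = 73
Tomás: 14×1 + 8×3 + 8×2 + 8×1 + 13×1 + 11×0 + 13×0 = 75
Noor: 14×4 + 8×0 + 8×1 + 8×2 + 13×4 + 11×2 + 13×4 = 206
Rosa: 14×3 + 8×4 + 8×4 + 8×3 + 13×3 + 11×4 + 13×3 = 252
Uma: 14×0 + 8×2 + 8×3 + 8×4 + 13×2 + 11×3 + 13×1 = 144

Rosa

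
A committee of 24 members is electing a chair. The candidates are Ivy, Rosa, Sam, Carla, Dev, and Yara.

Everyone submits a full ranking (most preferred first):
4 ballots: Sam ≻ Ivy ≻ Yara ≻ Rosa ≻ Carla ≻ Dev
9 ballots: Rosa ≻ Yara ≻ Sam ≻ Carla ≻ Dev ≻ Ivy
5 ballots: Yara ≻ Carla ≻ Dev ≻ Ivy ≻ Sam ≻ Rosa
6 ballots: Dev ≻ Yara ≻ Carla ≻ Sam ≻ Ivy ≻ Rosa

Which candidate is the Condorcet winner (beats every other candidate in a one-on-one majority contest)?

Yara

Yara vs Ivy: 20–4
Yara vs Rosa: 15–9
Yara vs Sam: 20–4
Yara vs Carla: 24–0
Yara vs Dev: 18–6
Yara beats every other candidate.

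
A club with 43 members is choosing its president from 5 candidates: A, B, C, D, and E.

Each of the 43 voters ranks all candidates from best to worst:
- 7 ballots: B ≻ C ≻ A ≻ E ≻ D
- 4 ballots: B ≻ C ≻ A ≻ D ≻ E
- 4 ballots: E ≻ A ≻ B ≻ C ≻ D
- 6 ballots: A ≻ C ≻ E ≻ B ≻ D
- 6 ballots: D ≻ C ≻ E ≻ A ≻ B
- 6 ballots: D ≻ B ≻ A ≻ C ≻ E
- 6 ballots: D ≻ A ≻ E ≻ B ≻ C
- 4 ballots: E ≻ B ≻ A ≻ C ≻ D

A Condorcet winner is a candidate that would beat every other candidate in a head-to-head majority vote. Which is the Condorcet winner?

A

A vs B: 22–21
A vs C: 26–17
A vs D: 25–18
A vs E: 29–14
A beats every other candidate.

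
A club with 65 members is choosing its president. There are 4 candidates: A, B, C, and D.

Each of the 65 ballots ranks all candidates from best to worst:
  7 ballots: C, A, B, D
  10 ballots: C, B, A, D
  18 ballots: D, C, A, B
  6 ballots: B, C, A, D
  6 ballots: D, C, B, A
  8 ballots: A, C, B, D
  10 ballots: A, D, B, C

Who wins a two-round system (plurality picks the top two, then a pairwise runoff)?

A

Round 1 first-place votes: A 18, B 6, C 17, D 24. D and A advance.
Runoff: D is ranked above A on 24 ballots, A above D on 41.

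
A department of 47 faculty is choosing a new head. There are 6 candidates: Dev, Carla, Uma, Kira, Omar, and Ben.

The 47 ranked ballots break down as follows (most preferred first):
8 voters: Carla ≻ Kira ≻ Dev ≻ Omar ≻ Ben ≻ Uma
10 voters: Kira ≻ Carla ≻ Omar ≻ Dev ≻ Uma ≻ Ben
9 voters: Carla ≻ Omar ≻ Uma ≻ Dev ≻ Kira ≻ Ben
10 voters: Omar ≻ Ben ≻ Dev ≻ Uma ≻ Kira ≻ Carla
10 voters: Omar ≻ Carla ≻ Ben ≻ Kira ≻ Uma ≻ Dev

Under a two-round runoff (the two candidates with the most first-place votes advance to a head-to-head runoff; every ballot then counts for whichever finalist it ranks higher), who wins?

Carla

Round 1 first-place votes: Dev 0, Carla 17, Uma 0, Kira 10, Omar 20, Ben 0. Omar and Carla advance.
Runoff: Omar is ranked above Carla on 20 ballots, Carla above Omar on 27.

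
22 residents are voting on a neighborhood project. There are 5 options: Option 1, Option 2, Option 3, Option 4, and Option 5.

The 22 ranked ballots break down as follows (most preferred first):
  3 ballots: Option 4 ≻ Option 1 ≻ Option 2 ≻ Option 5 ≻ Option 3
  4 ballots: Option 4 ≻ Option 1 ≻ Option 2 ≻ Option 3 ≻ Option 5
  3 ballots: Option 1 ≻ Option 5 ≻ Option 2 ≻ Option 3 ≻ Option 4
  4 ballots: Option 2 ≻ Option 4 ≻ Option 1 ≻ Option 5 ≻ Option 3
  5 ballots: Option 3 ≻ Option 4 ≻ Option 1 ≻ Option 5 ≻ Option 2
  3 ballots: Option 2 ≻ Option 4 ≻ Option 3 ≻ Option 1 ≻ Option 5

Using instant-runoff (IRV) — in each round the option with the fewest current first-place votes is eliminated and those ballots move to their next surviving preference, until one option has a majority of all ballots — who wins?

Option 4

Round 1: Option 1 3, Option 2 7, Option 3 5, Option 4 7, Option 5 0. Option 5 eliminated.
Round 2: Option 1 3, Option 2 7, Option 3 5, Option 4 7. Option 1 eliminated.
Round 3: Option 2 10, Option 3 5, Option 4 7. Option 3 eliminated.
Round 4: Option 2 10, Option 4 12. Option 4 has a majority (≥12).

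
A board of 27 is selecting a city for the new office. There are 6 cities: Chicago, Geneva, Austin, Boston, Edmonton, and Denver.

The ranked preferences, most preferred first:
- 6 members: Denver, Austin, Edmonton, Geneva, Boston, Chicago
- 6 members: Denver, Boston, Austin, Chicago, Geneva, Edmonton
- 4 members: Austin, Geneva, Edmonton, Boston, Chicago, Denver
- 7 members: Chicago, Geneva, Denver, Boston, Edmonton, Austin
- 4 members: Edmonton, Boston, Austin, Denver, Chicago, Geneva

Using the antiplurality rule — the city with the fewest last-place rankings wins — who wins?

Last-place votes: Chicago 6, Geneva 4, Austin 7, Boston 0, Edmonton 6, Denver 4.

Boston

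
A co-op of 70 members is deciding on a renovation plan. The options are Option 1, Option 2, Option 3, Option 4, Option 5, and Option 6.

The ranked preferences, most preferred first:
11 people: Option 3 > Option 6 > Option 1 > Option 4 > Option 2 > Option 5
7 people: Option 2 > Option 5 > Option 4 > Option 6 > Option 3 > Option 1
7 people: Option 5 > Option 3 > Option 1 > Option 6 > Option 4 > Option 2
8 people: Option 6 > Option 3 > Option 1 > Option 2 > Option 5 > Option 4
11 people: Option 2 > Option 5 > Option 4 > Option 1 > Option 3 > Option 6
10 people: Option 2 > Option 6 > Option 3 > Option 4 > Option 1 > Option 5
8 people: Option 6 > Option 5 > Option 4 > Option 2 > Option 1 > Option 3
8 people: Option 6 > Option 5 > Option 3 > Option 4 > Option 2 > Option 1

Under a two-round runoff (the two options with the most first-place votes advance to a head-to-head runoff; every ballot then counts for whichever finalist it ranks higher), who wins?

Round 1 first-place votes: Option 1 0, Option 2 28, Option 3 11, Option 4 0, Option 5 7, Option 6 24. Option 2 and Option 6 advance.
Runoff: Option 2 is ranked above Option 6 on 28 ballots, Option 6 above Option 2 on 42.

Option 6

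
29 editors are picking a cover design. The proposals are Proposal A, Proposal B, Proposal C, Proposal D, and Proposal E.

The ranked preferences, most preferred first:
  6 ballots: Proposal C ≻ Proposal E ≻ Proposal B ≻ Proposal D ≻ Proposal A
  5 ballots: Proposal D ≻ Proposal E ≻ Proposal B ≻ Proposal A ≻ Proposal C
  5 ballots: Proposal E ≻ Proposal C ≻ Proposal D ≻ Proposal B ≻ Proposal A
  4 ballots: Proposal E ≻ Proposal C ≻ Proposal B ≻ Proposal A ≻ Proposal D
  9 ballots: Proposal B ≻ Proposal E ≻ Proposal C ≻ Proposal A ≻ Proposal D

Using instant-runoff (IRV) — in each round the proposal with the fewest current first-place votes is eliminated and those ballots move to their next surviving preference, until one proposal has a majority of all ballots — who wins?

Proposal E

Round 1: Proposal A 0, Proposal B 9, Proposal C 6, Proposal D 5, Proposal E 9. Proposal A eliminated.
Round 2: Proposal B 9, Proposal C 6, Proposal D 5, Proposal E 9. Proposal D eliminated.
Round 3: Proposal B 9, Proposal C 6, Proposal E 14. Proposal C eliminated.
Round 4: Proposal B 9, Proposal E 20. Proposal E has a majority (≥15).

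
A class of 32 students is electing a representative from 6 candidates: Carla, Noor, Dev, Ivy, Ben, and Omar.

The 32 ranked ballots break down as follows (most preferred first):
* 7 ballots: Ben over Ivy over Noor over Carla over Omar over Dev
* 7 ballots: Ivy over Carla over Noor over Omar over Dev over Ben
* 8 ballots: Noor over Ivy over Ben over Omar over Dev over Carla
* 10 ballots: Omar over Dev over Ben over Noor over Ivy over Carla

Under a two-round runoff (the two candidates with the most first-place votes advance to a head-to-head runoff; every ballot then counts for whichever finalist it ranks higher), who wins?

Round 1 first-place votes: Carla 0, Noor 8, Dev 0, Ivy 7, Ben 7, Omar 10. Omar and Noor advance.
Runoff: Omar is ranked above Noor on 10 ballots, Noor above Omar on 22.

Noor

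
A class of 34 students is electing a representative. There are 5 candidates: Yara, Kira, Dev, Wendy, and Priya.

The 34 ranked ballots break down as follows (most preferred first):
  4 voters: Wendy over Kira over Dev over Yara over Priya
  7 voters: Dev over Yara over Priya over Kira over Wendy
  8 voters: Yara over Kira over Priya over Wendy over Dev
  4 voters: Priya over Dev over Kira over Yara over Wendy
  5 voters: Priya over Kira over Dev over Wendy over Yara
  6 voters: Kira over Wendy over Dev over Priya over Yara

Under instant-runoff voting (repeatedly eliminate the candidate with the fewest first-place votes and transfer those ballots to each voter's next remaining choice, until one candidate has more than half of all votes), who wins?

Round 1: Yara 8, Kira 6, Dev 7, Wendy 4, Priya 9. Wendy eliminated.
Round 2: Yara 8, Kira 10, Dev 7, Priya 9. Dev eliminated.
Round 3: Yara 15, Kira 10, Priya 9. Priya eliminated.
Round 4: Yara 15, Kira 19. Kira has a majority (≥18).

Kira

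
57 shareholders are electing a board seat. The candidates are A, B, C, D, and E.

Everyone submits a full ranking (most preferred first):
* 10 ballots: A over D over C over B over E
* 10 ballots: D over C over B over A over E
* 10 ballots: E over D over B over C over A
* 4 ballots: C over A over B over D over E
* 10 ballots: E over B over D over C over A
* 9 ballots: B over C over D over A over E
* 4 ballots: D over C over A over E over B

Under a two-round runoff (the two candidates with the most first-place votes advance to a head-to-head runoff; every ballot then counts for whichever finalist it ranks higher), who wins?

Round 1 first-place votes: A 10, B 9, C 4, D 14, E 20. E and D advance.
Runoff: E is ranked above D on 20 ballots, D above E on 37.

D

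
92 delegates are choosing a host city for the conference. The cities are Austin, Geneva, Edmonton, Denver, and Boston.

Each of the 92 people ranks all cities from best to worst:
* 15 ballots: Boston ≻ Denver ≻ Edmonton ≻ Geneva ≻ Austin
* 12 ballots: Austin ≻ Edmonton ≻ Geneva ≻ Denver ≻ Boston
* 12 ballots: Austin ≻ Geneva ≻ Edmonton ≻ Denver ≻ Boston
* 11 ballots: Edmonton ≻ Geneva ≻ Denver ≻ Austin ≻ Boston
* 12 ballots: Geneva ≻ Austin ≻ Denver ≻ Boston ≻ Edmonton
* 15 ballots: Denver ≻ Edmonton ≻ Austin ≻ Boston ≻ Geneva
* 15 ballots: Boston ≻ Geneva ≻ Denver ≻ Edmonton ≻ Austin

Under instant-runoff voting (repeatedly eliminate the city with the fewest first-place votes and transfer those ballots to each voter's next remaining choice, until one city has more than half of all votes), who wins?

Austin

Round 1: Austin 24, Geneva 12, Edmonton 11, Denver 15, Boston 30. Edmonton eliminated.
Round 2: Austin 24, Geneva 23, Denver 15, Boston 30. Denver eliminated.
Round 3: Austin 39, Geneva 23, Boston 30. Geneva eliminated.
Round 4: Austin 62, Boston 30. Austin has a majority (≥47).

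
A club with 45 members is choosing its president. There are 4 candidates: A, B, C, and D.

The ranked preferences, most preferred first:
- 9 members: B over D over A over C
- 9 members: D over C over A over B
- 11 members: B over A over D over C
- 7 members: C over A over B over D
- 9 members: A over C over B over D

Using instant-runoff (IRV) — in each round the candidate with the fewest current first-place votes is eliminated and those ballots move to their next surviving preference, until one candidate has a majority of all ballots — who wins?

A

Round 1: A 9, B 20, C 7, D 9. C eliminated.
Round 2: A 16, B 20, D 9. D eliminated.
Round 3: A 25, B 20. A has a majority (≥23).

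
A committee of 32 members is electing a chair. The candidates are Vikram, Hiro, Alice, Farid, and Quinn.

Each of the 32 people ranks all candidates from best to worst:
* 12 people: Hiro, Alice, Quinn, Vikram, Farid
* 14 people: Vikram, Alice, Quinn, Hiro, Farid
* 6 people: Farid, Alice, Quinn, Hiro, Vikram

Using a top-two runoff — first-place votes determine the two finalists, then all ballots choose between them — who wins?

Round 1 first-place votes: Vikram 14, Hiro 12, Alice 0, Farid 6, Quinn 0. Vikram and Hiro advance.
Runoff: Vikram is ranked above Hiro on 14 ballots, Hiro above Vikram on 18.

Hiro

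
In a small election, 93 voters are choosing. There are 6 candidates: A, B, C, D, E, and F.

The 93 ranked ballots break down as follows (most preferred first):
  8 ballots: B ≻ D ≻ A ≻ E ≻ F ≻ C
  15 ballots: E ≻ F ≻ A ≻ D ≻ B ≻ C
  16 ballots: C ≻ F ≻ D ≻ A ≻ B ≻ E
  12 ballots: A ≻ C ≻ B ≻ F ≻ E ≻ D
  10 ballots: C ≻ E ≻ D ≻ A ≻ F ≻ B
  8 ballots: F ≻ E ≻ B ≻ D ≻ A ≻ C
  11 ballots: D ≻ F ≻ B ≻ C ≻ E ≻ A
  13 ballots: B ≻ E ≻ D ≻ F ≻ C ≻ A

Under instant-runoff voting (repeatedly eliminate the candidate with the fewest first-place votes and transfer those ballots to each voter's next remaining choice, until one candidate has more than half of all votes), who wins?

Round 1: A 12, B 21, C 26, D 11, E 15, F 8. F eliminated.
Round 2: A 12, B 21, C 26, D 11, E 23. D eliminated.
Round 3: A 12, B 32, C 26, E 23. A eliminated.
Round 4: B 32, C 38, E 23. E eliminated.
Round 5: B 55, C 38. B has a majority (≥47).

B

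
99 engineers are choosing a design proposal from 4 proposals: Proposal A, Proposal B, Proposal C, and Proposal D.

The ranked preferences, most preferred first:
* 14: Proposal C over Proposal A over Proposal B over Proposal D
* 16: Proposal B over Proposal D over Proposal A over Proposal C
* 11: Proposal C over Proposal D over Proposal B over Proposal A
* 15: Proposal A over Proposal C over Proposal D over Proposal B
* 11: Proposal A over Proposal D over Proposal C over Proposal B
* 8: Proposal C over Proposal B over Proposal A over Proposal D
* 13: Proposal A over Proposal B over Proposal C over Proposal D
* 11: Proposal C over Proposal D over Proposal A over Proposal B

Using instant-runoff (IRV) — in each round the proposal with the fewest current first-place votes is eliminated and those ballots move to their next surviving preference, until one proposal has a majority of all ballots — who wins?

Proposal A

Round 1: Proposal A 39, Proposal B 16, Proposal C 44, Proposal D 0. Proposal D eliminated.
Round 2: Proposal A 39, Proposal B 16, Proposal C 44. Proposal B eliminated.
Round 3: Proposal A 55, Proposal C 44. Proposal A has a majority (≥50).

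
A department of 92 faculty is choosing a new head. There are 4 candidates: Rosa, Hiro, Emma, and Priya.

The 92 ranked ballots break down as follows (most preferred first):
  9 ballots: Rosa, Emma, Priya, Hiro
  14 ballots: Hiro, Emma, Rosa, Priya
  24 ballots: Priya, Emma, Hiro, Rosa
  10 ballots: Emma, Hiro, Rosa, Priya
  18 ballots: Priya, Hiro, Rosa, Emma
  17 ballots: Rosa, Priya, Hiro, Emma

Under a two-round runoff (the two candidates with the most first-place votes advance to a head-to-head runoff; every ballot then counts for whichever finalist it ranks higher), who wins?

Rosa

Round 1 first-place votes: Rosa 26, Hiro 14, Emma 10, Priya 42. Priya and Rosa advance.
Runoff: Priya is ranked above Rosa on 42 ballots, Rosa above Priya on 50.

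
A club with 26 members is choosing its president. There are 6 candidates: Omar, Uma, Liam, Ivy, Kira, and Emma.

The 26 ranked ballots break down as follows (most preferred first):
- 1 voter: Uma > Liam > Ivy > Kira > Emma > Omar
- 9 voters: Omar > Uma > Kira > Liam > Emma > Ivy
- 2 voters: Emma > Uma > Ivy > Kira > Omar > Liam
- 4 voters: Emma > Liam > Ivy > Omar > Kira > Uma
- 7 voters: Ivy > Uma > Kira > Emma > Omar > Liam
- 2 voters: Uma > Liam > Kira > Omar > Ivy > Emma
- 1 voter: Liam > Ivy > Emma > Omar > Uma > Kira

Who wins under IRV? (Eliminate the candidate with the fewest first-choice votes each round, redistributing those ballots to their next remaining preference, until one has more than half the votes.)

Ivy

Round 1: Omar 9, Uma 3, Liam 1, Ivy 7, Kira 0, Emma 6. Kira eliminated.
Round 2: Omar 9, Uma 3, Liam 1, Ivy 7, Emma 6. Liam eliminated.
Round 3: Omar 9, Uma 3, Ivy 8, Emma 6. Uma eliminated.
Round 4: Omar 11, Ivy 9, Emma 6. Emma eliminated.
Round 5: Omar 11, Ivy 15. Ivy has a majority (≥14).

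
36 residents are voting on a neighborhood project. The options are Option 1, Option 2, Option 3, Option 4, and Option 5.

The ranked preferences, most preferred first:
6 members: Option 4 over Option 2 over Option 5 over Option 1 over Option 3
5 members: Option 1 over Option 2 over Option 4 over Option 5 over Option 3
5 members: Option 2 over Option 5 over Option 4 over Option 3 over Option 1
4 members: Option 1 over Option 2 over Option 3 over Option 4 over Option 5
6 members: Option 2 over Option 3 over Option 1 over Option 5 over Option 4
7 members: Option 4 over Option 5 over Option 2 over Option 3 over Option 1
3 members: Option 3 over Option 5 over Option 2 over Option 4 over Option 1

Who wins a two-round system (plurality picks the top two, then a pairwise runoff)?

Option 2

Round 1 first-place votes: Option 1 9, Option 2 11, Option 3 3, Option 4 13, Option 5 0. Option 4 and Option 2 advance.
Runoff: Option 4 is ranked above Option 2 on 13 ballots, Option 2 above Option 4 on 23.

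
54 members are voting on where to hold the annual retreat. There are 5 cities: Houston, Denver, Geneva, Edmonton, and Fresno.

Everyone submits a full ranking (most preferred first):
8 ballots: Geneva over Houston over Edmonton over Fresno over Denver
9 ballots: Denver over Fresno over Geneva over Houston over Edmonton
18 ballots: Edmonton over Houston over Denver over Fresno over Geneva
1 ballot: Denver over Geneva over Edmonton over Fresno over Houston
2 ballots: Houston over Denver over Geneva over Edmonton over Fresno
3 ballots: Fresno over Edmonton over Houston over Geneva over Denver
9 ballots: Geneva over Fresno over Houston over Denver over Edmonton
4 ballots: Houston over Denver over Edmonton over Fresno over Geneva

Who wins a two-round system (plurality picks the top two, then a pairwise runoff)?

Round 1 first-place votes: Houston 6, Denver 10, Geneva 17, Edmonton 18, Fresno 3. Edmonton and Geneva advance.
Runoff: Edmonton is ranked above Geneva on 25 ballots, Geneva above Edmonton on 29.

Geneva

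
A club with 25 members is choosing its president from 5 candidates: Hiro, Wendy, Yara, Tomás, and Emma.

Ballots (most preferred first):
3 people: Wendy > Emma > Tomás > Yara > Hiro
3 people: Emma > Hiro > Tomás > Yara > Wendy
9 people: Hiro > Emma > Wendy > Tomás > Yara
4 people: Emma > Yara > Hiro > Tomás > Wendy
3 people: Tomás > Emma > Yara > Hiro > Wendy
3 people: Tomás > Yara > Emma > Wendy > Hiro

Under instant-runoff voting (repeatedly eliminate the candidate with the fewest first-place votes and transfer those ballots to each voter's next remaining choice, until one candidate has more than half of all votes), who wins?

Round 1: Hiro 9, Wendy 3, Yara 0, Tomás 6, Emma 7. Yara eliminated.
Round 2: Hiro 9, Wendy 3, Tomás 6, Emma 7. Wendy eliminated.
Round 3: Hiro 9, Tomás 6, Emma 10. Tomás eliminated.
Round 4: Hiro 9, Emma 16. Emma has a majority (≥13).

Emma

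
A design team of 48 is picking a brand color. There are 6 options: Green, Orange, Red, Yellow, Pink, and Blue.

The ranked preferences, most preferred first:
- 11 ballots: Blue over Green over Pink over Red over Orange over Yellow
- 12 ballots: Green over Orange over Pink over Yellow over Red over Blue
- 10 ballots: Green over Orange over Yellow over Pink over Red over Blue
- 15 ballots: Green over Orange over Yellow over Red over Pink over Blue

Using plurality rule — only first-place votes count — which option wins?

First-place votes: Green 37, Orange 0, Red 0, Yellow 0, Pink 0, Blue 11.

Green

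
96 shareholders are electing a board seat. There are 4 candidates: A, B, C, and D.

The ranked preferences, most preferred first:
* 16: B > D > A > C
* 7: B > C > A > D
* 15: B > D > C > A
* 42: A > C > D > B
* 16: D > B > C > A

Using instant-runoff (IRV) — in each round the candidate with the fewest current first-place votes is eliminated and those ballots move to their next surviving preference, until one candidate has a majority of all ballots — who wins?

Round 1: A 42, B 38, C 0, D 16. C eliminated.
Round 2: A 42, B 38, D 16. D eliminated.
Round 3: A 42, B 54. B has a majority (≥49).

B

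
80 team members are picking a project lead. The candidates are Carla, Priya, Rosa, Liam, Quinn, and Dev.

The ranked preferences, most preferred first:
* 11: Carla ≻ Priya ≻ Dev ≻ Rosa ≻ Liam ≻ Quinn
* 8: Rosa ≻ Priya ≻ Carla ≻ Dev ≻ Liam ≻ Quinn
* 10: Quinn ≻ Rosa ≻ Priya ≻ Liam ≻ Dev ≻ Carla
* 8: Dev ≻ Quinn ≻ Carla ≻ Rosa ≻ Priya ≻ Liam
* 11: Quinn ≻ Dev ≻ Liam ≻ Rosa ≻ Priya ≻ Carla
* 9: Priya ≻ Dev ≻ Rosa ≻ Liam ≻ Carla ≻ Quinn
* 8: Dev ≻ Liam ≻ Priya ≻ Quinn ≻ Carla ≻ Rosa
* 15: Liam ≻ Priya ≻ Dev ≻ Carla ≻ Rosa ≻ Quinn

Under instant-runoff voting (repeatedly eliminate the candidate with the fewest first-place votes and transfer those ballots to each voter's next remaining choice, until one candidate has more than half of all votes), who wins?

Round 1: Carla 11, Priya 9, Rosa 8, Liam 15, Quinn 21, Dev 16. Rosa eliminated.
Round 2: Carla 11, Priya 17, Liam 15, Quinn 21, Dev 16. Carla eliminated.
Round 3: Priya 28, Liam 15, Quinn 21, Dev 16. Liam eliminated.
Round 4: Priya 43, Quinn 21, Dev 16. Priya has a majority (≥41).

Priya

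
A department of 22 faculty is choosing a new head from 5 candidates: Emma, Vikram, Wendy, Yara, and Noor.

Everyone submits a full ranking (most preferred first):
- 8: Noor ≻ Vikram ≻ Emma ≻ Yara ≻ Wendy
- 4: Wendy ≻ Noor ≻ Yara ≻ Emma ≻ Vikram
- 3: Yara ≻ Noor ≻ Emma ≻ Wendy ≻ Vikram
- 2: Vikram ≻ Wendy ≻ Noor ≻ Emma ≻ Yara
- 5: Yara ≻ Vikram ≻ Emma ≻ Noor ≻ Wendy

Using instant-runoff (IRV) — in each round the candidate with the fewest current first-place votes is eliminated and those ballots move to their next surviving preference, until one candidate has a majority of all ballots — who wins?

Round 1: Emma 0, Vikram 2, Wendy 4, Yara 8, Noor 8. Emma eliminated.
Round 2: Vikram 2, Wendy 4, Yara 8, Noor 8. Vikram eliminated.
Round 3: Wendy 6, Yara 8, Noor 8. Wendy eliminated.
Round 4: Yara 8, Noor 14. Noor has a majority (≥12).

Noor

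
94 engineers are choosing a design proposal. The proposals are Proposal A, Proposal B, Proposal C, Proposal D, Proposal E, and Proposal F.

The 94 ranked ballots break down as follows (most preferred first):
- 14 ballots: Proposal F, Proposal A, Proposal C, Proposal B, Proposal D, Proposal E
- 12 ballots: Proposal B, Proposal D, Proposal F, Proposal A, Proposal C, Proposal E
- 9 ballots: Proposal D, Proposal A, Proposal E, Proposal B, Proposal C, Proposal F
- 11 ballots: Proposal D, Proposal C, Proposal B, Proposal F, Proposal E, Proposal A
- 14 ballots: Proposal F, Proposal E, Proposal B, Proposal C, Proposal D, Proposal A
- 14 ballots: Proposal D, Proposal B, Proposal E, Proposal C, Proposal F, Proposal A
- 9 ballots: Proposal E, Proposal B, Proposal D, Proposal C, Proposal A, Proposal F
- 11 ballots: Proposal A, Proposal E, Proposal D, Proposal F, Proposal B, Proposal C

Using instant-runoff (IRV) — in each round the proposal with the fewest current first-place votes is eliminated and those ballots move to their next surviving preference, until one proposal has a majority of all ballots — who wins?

Round 1: Proposal A 11, Proposal B 12, Proposal C 0, Proposal D 34, Proposal E 9, Proposal F 28. Proposal C eliminated.
Round 2: Proposal A 11, Proposal B 12, Proposal D 34, Proposal E 9, Proposal F 28. Proposal E eliminated.
Round 3: Proposal A 11, Proposal B 21, Proposal D 34, Proposal F 28. Proposal A eliminated.
Round 4: Proposal B 21, Proposal D 45, Proposal F 28. Proposal B eliminated.
Round 5: Proposal D 66, Proposal F 28. Proposal D has a majority (≥48).

Proposal D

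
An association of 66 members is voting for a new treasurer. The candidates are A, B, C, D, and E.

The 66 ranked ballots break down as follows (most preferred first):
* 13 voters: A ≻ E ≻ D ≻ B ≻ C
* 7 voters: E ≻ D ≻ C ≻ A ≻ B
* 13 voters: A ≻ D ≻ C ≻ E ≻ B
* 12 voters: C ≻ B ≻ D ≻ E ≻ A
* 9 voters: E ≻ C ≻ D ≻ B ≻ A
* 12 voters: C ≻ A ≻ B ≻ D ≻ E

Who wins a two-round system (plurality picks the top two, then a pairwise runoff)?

Round 1 first-place votes: A 26, B 0, C 24, D 0, E 16. A and C advance.
Runoff: A is ranked above C on 26 ballots, C above A on 40.

C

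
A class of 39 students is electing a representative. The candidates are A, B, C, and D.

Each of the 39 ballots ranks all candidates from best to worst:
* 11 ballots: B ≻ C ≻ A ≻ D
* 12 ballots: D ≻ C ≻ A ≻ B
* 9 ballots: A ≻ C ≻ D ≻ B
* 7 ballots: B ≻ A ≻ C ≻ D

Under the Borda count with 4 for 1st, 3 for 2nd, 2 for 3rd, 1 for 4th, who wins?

A: 11×2 + 12×2 + 9×4 + 7×3 = 103
B: 11×4 + 12×1 + 9×1 + 7×4 = 93
C: 11×3 + 12×3 + 9×3 + 7×2 = 110
D: 11×1 + 12×4 + 9×2 + 7×1 = 84

C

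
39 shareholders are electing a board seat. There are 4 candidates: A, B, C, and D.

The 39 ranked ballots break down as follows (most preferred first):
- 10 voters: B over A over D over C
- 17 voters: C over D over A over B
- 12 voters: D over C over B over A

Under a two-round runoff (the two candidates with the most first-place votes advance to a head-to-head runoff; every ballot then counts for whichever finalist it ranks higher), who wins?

Round 1 first-place votes: A 0, B 10, C 17, D 12. C and D advance.
Runoff: C is ranked above D on 17 ballots, D above C on 22.

D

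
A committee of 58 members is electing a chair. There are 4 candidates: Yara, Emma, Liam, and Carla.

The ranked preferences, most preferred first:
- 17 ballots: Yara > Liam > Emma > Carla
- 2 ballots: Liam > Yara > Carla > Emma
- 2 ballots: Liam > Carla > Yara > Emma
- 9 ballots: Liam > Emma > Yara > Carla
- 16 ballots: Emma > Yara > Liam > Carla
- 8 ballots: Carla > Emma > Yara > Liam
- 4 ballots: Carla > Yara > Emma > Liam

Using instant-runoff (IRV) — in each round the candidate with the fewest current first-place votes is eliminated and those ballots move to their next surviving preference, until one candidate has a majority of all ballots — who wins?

Emma

Round 1: Yara 17, Emma 16, Liam 13, Carla 12. Carla eliminated.
Round 2: Yara 21, Emma 24, Liam 13. Liam eliminated.
Round 3: Yara 25, Emma 33. Emma has a majority (≥30).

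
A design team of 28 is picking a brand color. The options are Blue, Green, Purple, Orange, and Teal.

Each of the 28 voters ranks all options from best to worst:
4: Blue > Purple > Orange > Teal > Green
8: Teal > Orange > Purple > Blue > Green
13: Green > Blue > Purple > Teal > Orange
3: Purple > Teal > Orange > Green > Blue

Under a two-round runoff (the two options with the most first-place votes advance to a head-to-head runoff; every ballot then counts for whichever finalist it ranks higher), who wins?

Teal

Round 1 first-place votes: Blue 4, Green 13, Purple 3, Orange 0, Teal 8. Green and Teal advance.
Runoff: Green is ranked above Teal on 13 ballots, Teal above Green on 15.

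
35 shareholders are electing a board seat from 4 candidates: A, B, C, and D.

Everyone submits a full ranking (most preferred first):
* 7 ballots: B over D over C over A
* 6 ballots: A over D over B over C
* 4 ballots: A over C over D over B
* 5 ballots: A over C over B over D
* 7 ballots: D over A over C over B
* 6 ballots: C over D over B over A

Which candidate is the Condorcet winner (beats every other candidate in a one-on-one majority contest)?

D

D vs A: 20–15
D vs B: 23–12
D vs C: 20–15
D beats every other candidate.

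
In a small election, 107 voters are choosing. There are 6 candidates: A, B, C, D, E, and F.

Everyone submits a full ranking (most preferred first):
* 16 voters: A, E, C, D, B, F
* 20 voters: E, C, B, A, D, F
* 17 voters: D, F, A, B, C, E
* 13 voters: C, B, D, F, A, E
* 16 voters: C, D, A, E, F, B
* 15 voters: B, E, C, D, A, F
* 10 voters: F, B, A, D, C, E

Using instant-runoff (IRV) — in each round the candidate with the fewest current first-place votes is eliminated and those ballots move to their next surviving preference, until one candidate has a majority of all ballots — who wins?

Round 1: A 16, B 15, C 29, D 17, E 20, F 10. F eliminated.
Round 2: A 16, B 25, C 29, D 17, E 20. A eliminated.
Round 3: B 25, C 29, D 17, E 36. D eliminated.
Round 4: B 42, C 29, E 36. C eliminated.
Round 5: B 55, E 52. B has a majority (≥54).

B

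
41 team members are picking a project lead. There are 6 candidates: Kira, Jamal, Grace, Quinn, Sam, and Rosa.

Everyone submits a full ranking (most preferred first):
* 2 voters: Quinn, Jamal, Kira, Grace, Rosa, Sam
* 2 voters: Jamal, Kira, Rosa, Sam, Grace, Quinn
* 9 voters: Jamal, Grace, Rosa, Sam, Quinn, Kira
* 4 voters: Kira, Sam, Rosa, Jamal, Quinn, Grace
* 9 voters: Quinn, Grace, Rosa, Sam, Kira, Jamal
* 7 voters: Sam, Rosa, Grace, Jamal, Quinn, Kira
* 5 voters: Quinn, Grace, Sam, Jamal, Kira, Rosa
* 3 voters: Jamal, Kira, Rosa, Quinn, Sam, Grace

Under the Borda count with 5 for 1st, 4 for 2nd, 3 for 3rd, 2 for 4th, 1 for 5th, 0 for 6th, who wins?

Grace

Kira: 2×3 + 2×4 + 9×0 + 4×5 + 9×1 + 7×0 + 5×1 + 3×4 = 60
Jamal: 2×4 + 2×5 + 9×5 + 4×2 + 9×0 + 7×2 + 5×2 + 3×5 = 110
Grace: 2×2 + 2×1 + 9×4 + 4×0 + 9×4 + 7×3 + 5×4 + 3×0 = 119
Quinn: 2×5 + 2×0 + 9×1 + 4×1 + 9×5 + 7×1 + 5×5 + 3×2 = 106
Sam: 2×0 + 2×2 + 9×2 + 4×4 + 9×2 + 7×5 + 5×3 + 3×1 = 109
Rosa: 2×1 + 2×3 + 9×3 + 4×3 + 9×3 + 7×4 + 5×0 + 3×3 = 111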